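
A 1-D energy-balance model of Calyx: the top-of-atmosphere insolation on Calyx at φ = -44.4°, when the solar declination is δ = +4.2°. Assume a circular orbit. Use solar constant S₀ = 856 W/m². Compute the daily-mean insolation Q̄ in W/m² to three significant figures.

Q̄ ≈ 173 W/m²

cos H₀ = −tan(-44.4°) tan(+4.200°) = 0.0719, H₀ = 1.4988 rad.
Bracket: H₀ sin φ sin δ + cos φ cos δ sin H₀ = 1.4988×-0.69966×0.07324 + 0.71447×0.99731×0.99741 = -0.076803 + 0.710703 = 0.633900.
Q̄ = (S₀/π) × [bracket] = (856/π) × 0.633900 = 172.7 W/m².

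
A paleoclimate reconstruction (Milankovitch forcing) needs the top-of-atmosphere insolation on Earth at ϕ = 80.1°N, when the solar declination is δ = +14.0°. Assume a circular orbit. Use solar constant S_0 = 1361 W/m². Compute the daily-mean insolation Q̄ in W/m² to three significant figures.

Q̄ ≈ 324 W/m²

cos h₀ = −tan(+80.1°) tan(+14.000°) = -1.4286 ≤ −1 ⇒ polar day, h₀ = π.
Bracket: h₀ sin ϕ sin δ + cos ϕ cos δ sin h₀ = 3.1416×0.98511×0.24192 + 0.17193×0.97030×0.00000 = 0.748699 + 0.000000 = 0.748699.
Q̄ = (S_0/π) × [bracket] = (1361/π) × 0.748699 = 324.4 W/m².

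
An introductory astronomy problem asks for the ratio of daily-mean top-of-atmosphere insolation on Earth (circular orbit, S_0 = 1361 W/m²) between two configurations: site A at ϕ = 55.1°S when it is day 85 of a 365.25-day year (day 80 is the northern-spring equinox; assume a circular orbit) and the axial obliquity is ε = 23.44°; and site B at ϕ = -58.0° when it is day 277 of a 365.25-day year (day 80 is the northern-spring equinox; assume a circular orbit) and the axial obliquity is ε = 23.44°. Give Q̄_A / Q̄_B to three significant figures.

— Configuration A (ϕ=-55.1°):
Solar longitude: L_s = 360° × (85 − 80)/365.25 = 4.928°.
sin δ = sin 23.44° × sin 4.928° = 0.03417, so δ = +1.958°.
cos h₀ = −tan(-55.1°) tan(+1.958°) = 0.0490, h₀ = 1.5218 rad.
Bracket: h₀ sin ϕ sin δ + cos ϕ cos δ sin h₀ = 1.5218×-0.82015×0.03417 + 0.57215×0.99942×0.99880 = -0.042648 + 0.571132 = 0.528484.
Q̄ = (S_0/π) × [bracket] = (1361/π) × 0.528484 = 228.95 W/m².
— Configuration B (ϕ=-58.0°):
Solar longitude: L_s = 360° × (277 − 80)/365.25 = 194.168°.
sin δ = sin 23.44° × sin 194.168° = -0.09737, so δ = -5.588°.
cos h₀ = −tan(-58.0°) tan(-5.588°) = -0.1566, h₀ = 1.7280 rad.
Bracket: h₀ sin ϕ sin δ + cos ϕ cos δ sin h₀ = 1.7280×-0.84805×-0.09737 + 0.52992×0.99525×0.98767 = 0.142689 + 0.520900 = 0.663589.
Q̄ = (S_0/π) × [bracket] = (1361/π) × 0.663589 = 287.48 W/m².
Ratio Q̄_A / Q̄_B = 228.95 / 287.48 = 0.7964.

Q̄_A / Q̄_B ≈ 0.796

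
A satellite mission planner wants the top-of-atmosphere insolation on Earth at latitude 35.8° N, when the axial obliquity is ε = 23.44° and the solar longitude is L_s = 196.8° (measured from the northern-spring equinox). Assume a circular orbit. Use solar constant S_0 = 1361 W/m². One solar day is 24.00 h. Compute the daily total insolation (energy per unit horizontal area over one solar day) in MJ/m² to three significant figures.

Solar declination: sin δ = sin ε · sin L_s = sin 23.44° × sin 196.8° = -0.11497, so δ = -6.602°.
cos h₀ = −tan(+35.8°) tan(-6.602°) = 0.0835, h₀ = 1.4872 rad.
Bracket: h₀ sin ϕ sin δ + cos ϕ cos δ sin h₀ = 1.4872×0.58496×-0.11497 + 0.81106×0.99337×0.99651 = -0.100018 + 0.802871 = 0.702853.
Q̄ = (S_0/π) × [bracket] = (1361/π) × 0.702853 = 304.49 W/m².
Daily total = Q̄ × 24.00 h × 3600 s/h = 304.49 × 24.00 × 3600 / 10⁶ = 26.31 MJ/m².

26.3 MJ/m²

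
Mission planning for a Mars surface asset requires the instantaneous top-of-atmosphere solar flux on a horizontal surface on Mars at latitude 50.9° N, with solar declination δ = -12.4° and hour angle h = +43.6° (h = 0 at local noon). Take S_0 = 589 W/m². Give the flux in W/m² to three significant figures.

cos θ_z = sin ϕ sin δ + cos ϕ cos δ cos h = -0.166645 + 0.446063 = 0.279418.
Flux = S_0 · cos θ_z = 589 × 0.279418 = 164.6 W/m².

165 W/m²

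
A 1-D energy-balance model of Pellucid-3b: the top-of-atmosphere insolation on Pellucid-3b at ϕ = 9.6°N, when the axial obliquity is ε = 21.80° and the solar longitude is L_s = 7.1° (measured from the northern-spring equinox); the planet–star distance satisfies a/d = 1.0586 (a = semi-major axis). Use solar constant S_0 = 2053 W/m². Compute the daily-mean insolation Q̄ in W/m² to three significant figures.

Q̄ ≈ 730 W/m²

Solar declination: sin δ = sin ε · sin L_s = sin 21.80° × sin 7.1° = 0.04590, so δ = +2.631°.
cos h₀ = −tan(+9.6°) tan(+2.631°) = -0.0078, h₀ = 1.5786 rad.
Bracket: h₀ sin ϕ sin δ + cos ϕ cos δ sin h₀ = 1.5786×0.16677×0.04590 + 0.98600×0.99895×0.99997 = 0.012084 + 0.984935 = 0.997019.
Inverse-square distance factor (a/d)² = 1.0586² = 1.120634.
Q̄ = (S_0/π) × 1.120634 × [bracket] = (2053/π) × 1.120634 × 0.997019 = 730.1 W/m².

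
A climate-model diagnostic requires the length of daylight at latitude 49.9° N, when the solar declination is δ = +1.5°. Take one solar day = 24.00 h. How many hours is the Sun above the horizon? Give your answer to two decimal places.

cos H₀ = −tan φ · tan δ = −tan(+49.9°) × tan(+1.500°) = -0.0311, so H₀ = 1.6019 rad = 91.78°.
Daylight = 2H₀/(2π) × 24.00 h = (1.6019/π) × 24.00 = 12.24 h.

12.24 h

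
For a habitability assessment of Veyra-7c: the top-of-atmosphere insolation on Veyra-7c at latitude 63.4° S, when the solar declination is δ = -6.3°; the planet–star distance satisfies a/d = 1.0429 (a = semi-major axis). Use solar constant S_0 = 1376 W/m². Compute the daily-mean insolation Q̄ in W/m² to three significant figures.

cos h₀ = −tan(-63.4°) tan(-6.300°) = -0.2205, h₀ = 1.7931 rad.
Bracket: h₀ sin ϕ sin δ + cos ϕ cos δ sin h₀ = 1.7931×-0.89415×-0.10973 + 0.44776×0.99396×0.97539 = 0.175930 + 0.434103 = 0.610033.
Inverse-square distance factor (a/d)² = 1.0429² = 1.087640.
Q̄ = (S_0/π) × 1.087640 × [bracket] = (1376/π) × 1.087640 × 0.610033 = 290.6 W/m².

Q̄ ≈ 291 W/m²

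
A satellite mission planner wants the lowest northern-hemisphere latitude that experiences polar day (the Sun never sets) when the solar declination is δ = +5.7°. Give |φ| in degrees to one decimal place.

|φ| = 84.3°

Polar day requires cos H₀ = −tan φ tan δ ≤ −1, i.e. tan φ tan δ ≥ 1.
The boundary is |tan φ| · |tan δ| = 1, so |φ| = 90° − |δ| = 90° − 5.7° = 84.3° in the northern hemisphere.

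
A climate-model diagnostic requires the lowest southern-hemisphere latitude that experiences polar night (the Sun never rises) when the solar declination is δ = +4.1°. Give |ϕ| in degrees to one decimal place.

Polar night requires cos h₀ = −tan ϕ tan δ ≥ 1, i.e. tan ϕ tan δ ≤ −1.
The boundary is |tan ϕ| · |tan δ| = 1, so |ϕ| = 90° − |δ| = 90° − 4.1° = 85.9° in the southern hemisphere.

|ϕ| = 85.9°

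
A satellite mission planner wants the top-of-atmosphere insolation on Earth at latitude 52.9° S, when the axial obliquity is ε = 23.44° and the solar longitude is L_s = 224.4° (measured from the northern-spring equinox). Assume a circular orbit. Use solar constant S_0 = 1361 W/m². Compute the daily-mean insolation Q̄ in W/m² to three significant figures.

Solar declination: sin δ = sin ε · sin L_s = sin 23.44° × sin 224.4° = -0.27832, so δ = -16.160°.
cos h₀ = −tan(-52.9°) tan(-16.160°) = -0.3831, h₀ = 1.9640 rad.
Bracket: h₀ sin ϕ sin δ + cos ϕ cos δ sin h₀ = 1.9640×-0.79758×-0.27832 + 0.60321×0.96049×0.92369 = 0.435974 + 0.535165 = 0.971139.
Q̄ = (S_0/π) × [bracket] = (1361/π) × 0.971139 = 420.7 W/m².

Q̄ ≈ 421 W/m²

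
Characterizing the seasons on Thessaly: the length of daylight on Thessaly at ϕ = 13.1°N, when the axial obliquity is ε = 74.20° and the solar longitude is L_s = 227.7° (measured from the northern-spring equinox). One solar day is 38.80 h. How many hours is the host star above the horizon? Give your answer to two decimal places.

Solar declination: sin δ = sin ε · sin L_s = sin 74.20° × sin 227.7° = -0.71169, so δ = -45.372°.
cos h₀ = −tan ϕ · tan δ = −tan(+13.1°) × tan(-45.372°) = 0.2358, so h₀ = 1.3328 rad = 76.36°.
Daylight = 2h₀/(2π) × 38.80 h = (1.3328/π) × 38.80 = 16.46 h.

16.46 h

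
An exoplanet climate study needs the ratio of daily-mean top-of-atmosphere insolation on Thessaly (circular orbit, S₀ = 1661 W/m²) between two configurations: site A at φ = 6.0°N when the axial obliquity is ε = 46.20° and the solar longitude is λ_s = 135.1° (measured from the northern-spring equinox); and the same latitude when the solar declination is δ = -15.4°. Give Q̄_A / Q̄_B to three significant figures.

— Configuration A (φ=+6.0°):
Solar declination: sin δ = sin ε · sin λ_s = sin 46.20° × sin 135.1° = 0.50947, so δ = +30.629°.
cos H₀ = −tan(+6.0°) tan(+30.629°) = -0.0622, H₀ = 1.6331 rad.
Bracket: H₀ sin φ sin δ + cos φ cos δ sin H₀ = 1.6331×0.10453×0.50947 + 0.99452×0.86049×0.99806 = 0.086971 + 0.854114 = 0.941085.
Q̄ = (S₀/π) × [bracket] = (1661/π) × 0.941085 = 497.56 W/m².
— Configuration B (φ=+6.0°):
cos H₀ = −tan(+6.0°) tan(-15.400°) = 0.0290, H₀ = 1.5418 rad.
Bracket: H₀ sin φ sin δ + cos φ cos δ sin H₀ = 1.5418×0.10453×-0.26556 + 0.99452×0.96410×0.99958 = -0.042799 + 0.958414 = 0.915615.
Q̄ = (S₀/π) × [bracket] = (1661/π) × 0.915615 = 484.10 W/m².
Ratio Q̄_A / Q̄_B = 497.56 / 484.10 = 1.028.

Q̄_A / Q̄_B ≈ 1.03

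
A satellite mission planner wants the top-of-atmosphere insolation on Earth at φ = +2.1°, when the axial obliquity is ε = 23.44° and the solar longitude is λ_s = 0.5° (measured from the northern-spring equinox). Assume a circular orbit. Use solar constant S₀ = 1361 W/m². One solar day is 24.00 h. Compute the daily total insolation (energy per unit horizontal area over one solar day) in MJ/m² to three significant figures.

Solar declination: sin δ = sin ε · sin λ_s = sin 23.44° × sin 0.5° = 0.00347, so δ = +0.199°.
cos H₀ = −tan(+2.1°) tan(+0.199°) = -0.0001, H₀ = 1.5709 rad.
Bracket: H₀ sin φ sin δ + cos φ cos δ sin H₀ = 1.5709×0.03664×0.00347 + 0.99933×0.99999×1.00000 = 0.000200 + 0.999320 = 0.999520.
Q̄ = (S₀/π) × [bracket] = (1361/π) × 0.999520 = 433.01 W/m².
Daily total = Q̄ × 24.00 h × 3600 s/h = 433.01 × 24.00 × 3600 / 10⁶ = 37.41 MJ/m².

37.4 MJ/m²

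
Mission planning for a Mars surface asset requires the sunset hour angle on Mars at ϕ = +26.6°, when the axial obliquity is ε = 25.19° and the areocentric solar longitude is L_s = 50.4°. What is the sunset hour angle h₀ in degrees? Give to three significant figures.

sin δ = sin 25.19° × sin 50.4° = 0.32795, so δ = +19.144°.
cos h₀ = −tan ϕ · tan δ = −tan(+26.6°) × tan(+19.144°) = -0.1738, so h₀ = 1.7455 rad = 100.01°.

h₀ = 100°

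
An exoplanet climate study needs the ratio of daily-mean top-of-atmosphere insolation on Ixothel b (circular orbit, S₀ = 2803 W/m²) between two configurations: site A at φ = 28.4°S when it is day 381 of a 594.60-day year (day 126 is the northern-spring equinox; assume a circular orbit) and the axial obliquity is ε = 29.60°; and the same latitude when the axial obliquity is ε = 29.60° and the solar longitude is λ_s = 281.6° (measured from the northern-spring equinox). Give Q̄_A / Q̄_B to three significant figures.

Q̄_A / Q̄_B ≈ 0.605

— Configuration A (φ=-28.4°):
Solar longitude: λ_s = 360° × (381 − 126)/594.60 = 154.390°.
sin δ = sin 29.60° × sin 154.390° = 0.21351, so δ = +12.328°.
cos H₀ = −tan(-28.4°) tan(+12.328°) = 0.1182, H₀ = 1.4524 rad.
Bracket: H₀ sin φ sin δ + cos φ cos δ sin H₀ = 1.4524×-0.47562×0.21351 + 0.87965×0.97694×0.99299 = -0.147491 + 0.853341 = 0.705850.
Q̄ = (S₀/π) × [bracket] = (2803/π) × 0.705850 = 629.78 W/m².
— Configuration B (φ=-28.4°):
Solar declination: sin δ = sin ε · sin λ_s = sin 29.60° × sin 281.6° = -0.48385, so δ = -28.937°.
cos H₀ = −tan(-28.4°) tan(-28.937°) = -0.2989, H₀ = 1.8744 rad.
Bracket: H₀ sin φ sin δ + cos φ cos δ sin H₀ = 1.8744×-0.47562×-0.48385 + 0.87965×0.87515×0.95427 = 0.431353 + 0.734622 = 1.165975.
Q̄ = (S₀/π) × [bracket] = (2803/π) × 1.165975 = 1040.3 W/m².
Ratio Q̄_A / Q̄_B = 629.78 / 1040.3 = 0.6054.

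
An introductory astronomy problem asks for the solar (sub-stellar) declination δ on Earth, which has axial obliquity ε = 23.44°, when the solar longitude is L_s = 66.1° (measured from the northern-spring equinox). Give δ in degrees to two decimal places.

δ = +21.33°

sin δ = sin ε · sin L_s = sin 23.44° × sin 66.1° = 0.363680.
δ = arcsin(0.363680) = +21.33°.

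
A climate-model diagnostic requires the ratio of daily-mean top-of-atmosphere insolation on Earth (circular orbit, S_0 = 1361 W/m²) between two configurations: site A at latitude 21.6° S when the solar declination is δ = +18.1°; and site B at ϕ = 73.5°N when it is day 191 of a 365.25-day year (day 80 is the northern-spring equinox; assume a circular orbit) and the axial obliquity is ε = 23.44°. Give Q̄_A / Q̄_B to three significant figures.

— Configuration A (ϕ=-21.6°):
cos h₀ = −tan(-21.6°) tan(+18.100°) = 0.1294, h₀ = 1.4410 rad.
Bracket: h₀ sin ϕ sin δ + cos ϕ cos δ sin h₀ = 1.4410×-0.36812×0.31068 + 0.92978×0.95052×0.99159 = -0.164804 + 0.876342 = 0.711538.
Q̄ = (S_0/π) × [bracket] = (1361/π) × 0.711538 = 308.25 W/m².
— Configuration B (ϕ=+73.5°):
Solar longitude: L_s = 360° × (191 − 80)/365.25 = 109.405°.
sin δ = sin 23.44° × sin 109.405° = 0.37519, so δ = +22.036°.
cos h₀ = −tan(+73.5°) tan(+22.036°) = -1.3665 ≤ −1 ⇒ polar day, h₀ = π.
Bracket: h₀ sin ϕ sin δ + cos ϕ cos δ sin h₀ = 3.1416×0.95882×0.37519 + 0.28402×0.92695×0.00000 = 1.130158 + 0.000000 = 1.130158.
Q̄ = (S_0/π) × [bracket] = (1361/π) × 1.130158 = 489.61 W/m².
Ratio Q̄_A / Q̄_B = 308.25 / 489.61 = 0.6296.

Q̄_A / Q̄_B ≈ 0.630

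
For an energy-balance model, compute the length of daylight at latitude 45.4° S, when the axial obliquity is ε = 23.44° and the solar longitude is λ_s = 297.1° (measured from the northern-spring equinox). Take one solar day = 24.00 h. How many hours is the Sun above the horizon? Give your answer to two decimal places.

Solar declination: sin δ = sin ε · sin λ_s = sin 23.44° × sin 297.1° = -0.35412, so δ = -20.739°.
cos H₀ = −tan φ · tan δ = −tan(-45.4°) × tan(-20.739°) = -0.3840, so H₀ = 1.9649 rad = 112.58°.
Daylight = 2H₀/(2π) × 24.00 h = (1.9649/π) × 24.00 = 15.01 h.

15.01 h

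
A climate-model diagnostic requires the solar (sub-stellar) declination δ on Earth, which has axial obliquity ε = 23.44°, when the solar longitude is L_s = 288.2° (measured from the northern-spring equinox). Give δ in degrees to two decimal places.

sin δ = sin ε · sin L_s = sin 23.44° × sin 288.2° = -0.377888.
δ = arcsin(-0.377888) = -22.20°.

δ = -22.20°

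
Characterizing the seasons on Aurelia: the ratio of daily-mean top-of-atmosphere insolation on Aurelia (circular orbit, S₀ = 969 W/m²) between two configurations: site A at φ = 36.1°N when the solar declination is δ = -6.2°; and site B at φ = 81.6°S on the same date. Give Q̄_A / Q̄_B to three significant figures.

— Configuration A (φ=+36.1°):
cos H₀ = −tan(+36.1°) tan(-6.200°) = 0.0792, H₀ = 1.4915 rad.
Bracket: H₀ sin φ sin δ + cos φ cos δ sin H₀ = 1.4915×0.58920×-0.10800 + 0.80799×0.99415×0.99686 = -0.094910 + 0.800741 = 0.705831.
Q̄ = (S₀/π) × [bracket] = (969/π) × 0.705831 = 217.71 W/m².
— Configuration B (φ=-81.6°):
cos H₀ = −tan(-81.6°) tan(-6.200°) = -0.7357, H₀ = 2.3975 rad.
Bracket: H₀ sin φ sin δ + cos φ cos δ sin H₀ = 2.3975×-0.98927×-0.10800 + 0.14608×0.99415×0.67734 = 0.256152 + 0.098367 = 0.354519.
Q̄ = (S₀/π) × [bracket] = (969/π) × 0.354519 = 109.35 W/m².
Ratio Q̄_A / Q̄_B = 217.71 / 109.35 = 1.991.

Q̄_A / Q̄_B ≈ 1.99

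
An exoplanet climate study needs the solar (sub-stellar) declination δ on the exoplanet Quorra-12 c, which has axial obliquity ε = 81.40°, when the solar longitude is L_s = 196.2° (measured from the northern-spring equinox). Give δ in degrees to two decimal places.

δ = -16.01°

sin δ = sin ε · sin L_s = sin 81.40° × sin 196.2° = -0.275854.
δ = arcsin(-0.275854) = -16.01°.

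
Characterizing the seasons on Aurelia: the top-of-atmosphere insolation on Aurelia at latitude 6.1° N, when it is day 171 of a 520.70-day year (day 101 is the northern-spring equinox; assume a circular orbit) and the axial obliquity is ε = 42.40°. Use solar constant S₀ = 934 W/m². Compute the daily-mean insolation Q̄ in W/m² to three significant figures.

Q̄ ≈ 281 W/m²

Solar longitude: λ_s = 360° × (171 − 101)/520.70 = 48.396°.
sin δ = sin 42.40° × sin 48.396° = 0.50421, so δ = +30.279°.
cos H₀ = −tan(+6.1°) tan(+30.279°) = -0.0624, H₀ = 1.6332 rad.
Bracket: H₀ sin φ sin δ + cos φ cos δ sin H₀ = 1.6332×0.10626×0.50421 + 0.99434×0.86358×0.99805 = 0.087503 + 0.857018 = 0.944521.
Q̄ = (S₀/π) × [bracket] = (934/π) × 0.944521 = 280.8 W/m².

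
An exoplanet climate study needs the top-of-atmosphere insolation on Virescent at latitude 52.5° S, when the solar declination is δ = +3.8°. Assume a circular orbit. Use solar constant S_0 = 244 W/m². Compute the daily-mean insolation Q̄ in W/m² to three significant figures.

cos h₀ = −tan(-52.5°) tan(+3.800°) = 0.0866, h₀ = 1.4841 rad.
Bracket: h₀ sin ϕ sin δ + cos ϕ cos δ sin h₀ = 1.4841×-0.79335×0.06627 + 0.60876×0.99780×0.99625 = -0.078027 + 0.605143 = 0.527116.
Q̄ = (S_0/π) × [bracket] = (244/π) × 0.527116 = 40.94 W/m².

Q̄ ≈ 40.9 W/m²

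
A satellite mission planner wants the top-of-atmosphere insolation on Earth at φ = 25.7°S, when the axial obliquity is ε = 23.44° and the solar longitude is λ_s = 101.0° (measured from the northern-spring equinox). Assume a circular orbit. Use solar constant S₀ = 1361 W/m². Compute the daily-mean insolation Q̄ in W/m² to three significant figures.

Q̄ ≈ 252 W/m²

Solar declination: sin δ = sin ε · sin λ_s = sin 23.44° × sin 101.0° = 0.39048, so δ = +22.984°.
cos H₀ = −tan(-25.7°) tan(+22.984°) = 0.2041, H₀ = 1.3652 rad.
Bracket: H₀ sin φ sin δ + cos φ cos δ sin H₀ = 1.3652×-0.43366×0.39048 + 0.90108×0.92061×0.97894 = -0.231177 + 0.812073 = 0.580896.
Q̄ = (S₀/π) × [bracket] = (1361/π) × 0.580896 = 251.7 W/m².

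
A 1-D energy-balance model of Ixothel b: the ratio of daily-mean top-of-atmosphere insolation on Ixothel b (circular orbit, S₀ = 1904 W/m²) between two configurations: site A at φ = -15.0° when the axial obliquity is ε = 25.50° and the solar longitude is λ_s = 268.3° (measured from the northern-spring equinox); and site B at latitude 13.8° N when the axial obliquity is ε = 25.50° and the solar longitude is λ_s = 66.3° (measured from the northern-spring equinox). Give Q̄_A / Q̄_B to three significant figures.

Q̄_A / Q̄_B ≈ 1.01

— Configuration A (φ=-15.0°):
Solar declination: sin δ = sin ε · sin λ_s = sin 25.50° × sin 268.3° = -0.43032, so δ = -25.488°.
cos H₀ = −tan(-15.0°) tan(-25.488°) = -0.1277, H₀ = 1.6989 rad.
Bracket: H₀ sin φ sin δ + cos φ cos δ sin H₀ = 1.6989×-0.25882×-0.43032 + 0.96593×0.90268×0.99181 = 0.189216 + 0.864785 = 1.054001.
Q̄ = (S₀/π) × [bracket] = (1904/π) × 1.054001 = 638.79 W/m².
— Configuration B (φ=+13.8°):
Solar declination: sin δ = sin ε · sin λ_s = sin 25.50° × sin 66.3° = 0.39420, so δ = +23.216°.
cos H₀ = −tan(+13.8°) tan(+23.216°) = -0.1054, H₀ = 1.6763 rad.
Bracket: H₀ sin φ sin δ + cos φ cos δ sin H₀ = 1.6763×0.23853×0.39420 + 0.97113×0.91902×0.99443 = 0.157620 + 0.887517 = 1.045137.
Q̄ = (S₀/π) × [bracket] = (1904/π) × 1.045137 = 633.42 W/m².
Ratio Q̄_A / Q̄_B = 638.79 / 633.42 = 1.008.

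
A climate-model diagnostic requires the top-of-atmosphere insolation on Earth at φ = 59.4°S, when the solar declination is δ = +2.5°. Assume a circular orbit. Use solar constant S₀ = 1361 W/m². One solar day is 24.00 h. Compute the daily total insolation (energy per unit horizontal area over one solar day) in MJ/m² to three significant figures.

16.9 MJ/m²

cos H₀ = −tan(-59.4°) tan(+2.500°) = 0.0738, H₀ = 1.4969 rad.
Bracket: H₀ sin φ sin δ + cos φ cos δ sin H₀ = 1.4969×-0.86074×0.04362 + 0.50904×0.99905×0.99727 = -0.056202 + 0.507168 = 0.450966.
Q̄ = (S₀/π) × [bracket] = (1361/π) × 0.450966 = 195.37 W/m².
Daily total = Q̄ × 24.00 h × 3600 s/h = 195.37 × 24.00 × 3600 / 10⁶ = 16.88 MJ/m².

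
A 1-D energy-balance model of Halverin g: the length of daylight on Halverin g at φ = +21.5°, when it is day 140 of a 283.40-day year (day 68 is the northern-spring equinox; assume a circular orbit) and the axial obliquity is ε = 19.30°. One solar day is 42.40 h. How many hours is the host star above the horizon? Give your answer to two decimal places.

23.07 h

Solar longitude: λ_s = 360° × (140 − 68)/283.40 = 91.461°.
sin δ = sin 19.30° × sin 91.461° = 0.33041, so δ = +19.293°.
cos H₀ = −tan φ · tan δ = −tan(+21.5°) × tan(+19.293°) = -0.1379, so H₀ = 1.7091 rad = 97.93°.
Daylight = 2H₀/(2π) × 42.40 h = (1.7091/π) × 42.40 = 23.07 h.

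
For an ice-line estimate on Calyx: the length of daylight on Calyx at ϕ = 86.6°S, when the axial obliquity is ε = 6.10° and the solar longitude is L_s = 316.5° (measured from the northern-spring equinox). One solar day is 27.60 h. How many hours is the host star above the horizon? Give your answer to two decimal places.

Solar declination: sin δ = sin ε · sin L_s = sin 6.10° × sin 316.5° = -0.07315, so δ = -4.195°.
Sunrise equation: cos h₀ = −tan ϕ · tan δ = -1.2345 ≤ −1, so the host star never sets (polar day) and h₀ = π.
Daylight = 2h₀/(2π) × 27.60 h = (3.1416/π) × 27.60 = 27.60 h.

27.60 h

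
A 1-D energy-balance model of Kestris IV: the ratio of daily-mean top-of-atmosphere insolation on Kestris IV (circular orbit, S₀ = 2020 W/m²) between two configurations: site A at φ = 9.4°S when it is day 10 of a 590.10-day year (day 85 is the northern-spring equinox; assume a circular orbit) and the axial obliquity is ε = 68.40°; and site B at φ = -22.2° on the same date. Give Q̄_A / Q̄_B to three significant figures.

— Configuration A (φ=-9.4°):
Solar longitude: λ_s = 360° × (10 − 85)/590.10 = -45.755°, i.e. -45.755° + 360° = 314.245°.
sin δ = sin 68.40° × sin 314.245° = -0.66606, so δ = -41.763°.
cos H₀ = −tan(-9.4°) tan(-41.763°) = -0.1478, H₀ = 1.7192 rad.
Bracket: H₀ sin φ sin δ + cos φ cos δ sin H₀ = 1.7192×-0.16333×-0.66606 + 0.98657×0.74590×0.98901 = 0.187028 + 0.727795 = 0.914823.
Q̄ = (S₀/π) × [bracket] = (2020/π) × 0.914823 = 588.22 W/m².
— Configuration B (φ=-22.2°):
cos H₀ = −tan(-22.2°) tan(-41.763°) = -0.3644, H₀ = 1.9438 rad.
Bracket: H₀ sin φ sin δ + cos φ cos δ sin H₀ = 1.9438×-0.37784×-0.66606 + 0.92587×0.74590×0.93124 = 0.489185 + 0.643120 = 1.132305.
Q̄ = (S₀/π) × [bracket] = (2020/π) × 1.132305 = 728.06 W/m².
Ratio Q̄_A / Q̄_B = 588.22 / 728.06 = 0.8079.

Q̄_A / Q̄_B ≈ 0.808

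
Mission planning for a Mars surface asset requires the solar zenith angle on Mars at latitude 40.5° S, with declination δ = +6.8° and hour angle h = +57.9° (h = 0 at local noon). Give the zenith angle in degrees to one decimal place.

θ_z = 71.1°

cos θ_z = sin φ sin δ + cos φ cos δ cos h = -0.076897 + 0.401236 = 0.324339.
θ_z = arccos(0.324339) = 71.1°.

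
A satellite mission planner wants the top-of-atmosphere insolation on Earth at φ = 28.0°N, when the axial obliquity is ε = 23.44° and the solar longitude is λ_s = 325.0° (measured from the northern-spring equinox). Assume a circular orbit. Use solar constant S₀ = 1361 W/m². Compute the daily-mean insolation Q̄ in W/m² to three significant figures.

Solar declination: sin δ = sin ε · sin λ_s = sin 23.44° × sin 325.0° = -0.22816, so δ = -13.189°.
cos H₀ = −tan(+28.0°) tan(-13.189°) = 0.1246, H₀ = 1.4459 rad.
Bracket: H₀ sin φ sin δ + cos φ cos δ sin H₀ = 1.4459×0.46947×-0.22816 + 0.88295×0.97362×0.99221 = -0.154877 + 0.852961 = 0.698084.
Q̄ = (S₀/π) × [bracket] = (1361/π) × 0.698084 = 302.4 W/m².

Q̄ ≈ 302 W/m²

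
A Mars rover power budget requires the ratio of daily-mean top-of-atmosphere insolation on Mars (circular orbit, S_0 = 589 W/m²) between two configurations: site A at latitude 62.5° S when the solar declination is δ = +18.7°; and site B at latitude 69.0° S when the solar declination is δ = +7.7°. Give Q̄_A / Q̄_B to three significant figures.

Q̄_A / Q̄_B ≈ 0.480

— Configuration A (ϕ=-62.5°):
cos h₀ = −tan(-62.5°) tan(+18.700°) = 0.6502, h₀ = 0.8629 rad.
Bracket: h₀ sin ϕ sin δ + cos ϕ cos δ sin h₀ = 0.8629×-0.88701×0.32061 + 0.46175×0.94721×0.75975 = -0.245395 + 0.332295 = 0.086900.
Q̄ = (S_0/π) × [bracket] = (589/π) × 0.086900 = 16.292 W/m².
— Configuration B (ϕ=-69.0°):
cos h₀ = −tan(-69.0°) tan(+7.700°) = 0.3522, h₀ = 1.2109 rad.
Bracket: h₀ sin ϕ sin δ + cos ϕ cos δ sin h₀ = 1.2109×-0.93358×0.13399 + 0.35837×0.99098×0.93592 = -0.151472 + 0.332380 = 0.180908.
Q̄ = (S_0/π) × [bracket] = (589/π) × 0.180908 = 33.917 W/m².
Ratio Q̄_A / Q̄_B = 16.292 / 33.917 = 0.4803.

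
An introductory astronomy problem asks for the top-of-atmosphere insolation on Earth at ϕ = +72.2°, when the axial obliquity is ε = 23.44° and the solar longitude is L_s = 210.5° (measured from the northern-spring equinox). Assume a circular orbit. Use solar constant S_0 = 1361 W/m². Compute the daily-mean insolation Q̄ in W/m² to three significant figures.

Q̄ ≈ 26.7 W/m²

Solar declination: sin δ = sin ε · sin L_s = sin 23.44° × sin 210.5° = -0.20189, so δ = -11.648°.
cos h₀ = −tan(+72.2°) tan(-11.648°) = 0.6420, h₀ = 0.8736 rad.
Bracket: h₀ sin ϕ sin δ + cos ϕ cos δ sin h₀ = 0.8736×0.95213×-0.20189 + 0.30570×0.97941×0.76667 = -0.167928 + 0.229545 = 0.061617.
Q̄ = (S_0/π) × [bracket] = (1361/π) × 0.061617 = 26.69 W/m².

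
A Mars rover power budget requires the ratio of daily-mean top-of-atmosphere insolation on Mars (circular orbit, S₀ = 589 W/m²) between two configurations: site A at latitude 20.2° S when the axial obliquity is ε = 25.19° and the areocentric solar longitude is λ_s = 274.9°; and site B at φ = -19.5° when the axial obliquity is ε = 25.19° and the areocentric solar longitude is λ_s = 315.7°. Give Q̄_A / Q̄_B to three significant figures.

— Configuration A (φ=-20.2°):
sin δ = sin 25.19° × sin 274.9° = -0.42407, so δ = -25.092°.
cos H₀ = −tan(-20.2°) tan(-25.092°) = -0.1723, H₀ = 1.7439 rad.
Bracket: H₀ sin φ sin δ + cos φ cos δ sin H₀ = 1.7439×-0.34530×-0.42407 + 0.93849×0.90563×0.98505 = 0.255362 + 0.837218 = 1.092580.
Q̄ = (S₀/π) × [bracket] = (589/π) × 1.092580 = 204.84 W/m².
— Configuration B (φ=-19.5°):
sin δ = sin 25.19° × sin 315.7° = -0.29726, so δ = -17.293°.
cos H₀ = −tan(-19.5°) tan(-17.293°) = -0.1102, H₀ = 1.6813 rad.
Bracket: H₀ sin φ sin δ + cos φ cos δ sin H₀ = 1.6813×-0.33381×-0.29726 + 0.94264×0.95480×0.99390 = 0.166833 + 0.894542 = 1.061375.
Q̄ = (S₀/π) × [bracket] = (589/π) × 1.061375 = 198.99 W/m².
Ratio Q̄_A / Q̄_B = 204.84 / 198.99 = 1.029.

Q̄_A / Q̄_B ≈ 1.03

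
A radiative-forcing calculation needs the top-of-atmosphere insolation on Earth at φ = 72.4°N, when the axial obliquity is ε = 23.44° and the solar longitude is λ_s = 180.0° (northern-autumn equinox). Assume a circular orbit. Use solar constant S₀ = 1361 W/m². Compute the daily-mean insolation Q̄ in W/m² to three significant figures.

Solar declination: sin δ = sin ε · sin λ_s = sin 23.44° × sin 180.0° = 0.00000, so δ = +0.000°.
cos H₀ = −tan(+72.4°) tan(+0.000°) = -0.0000, H₀ = 1.5708 rad.
Bracket: H₀ sin φ sin δ + cos φ cos δ sin H₀ = 1.5708×0.95319×0.00000 + 0.30237×1.00000×1.00000 = 0.000000 + 0.302370 = 0.302370.
Q̄ = (S₀/π) × [bracket] = (1361/π) × 0.302370 = 131.0 W/m².

Q̄ ≈ 131 W/m²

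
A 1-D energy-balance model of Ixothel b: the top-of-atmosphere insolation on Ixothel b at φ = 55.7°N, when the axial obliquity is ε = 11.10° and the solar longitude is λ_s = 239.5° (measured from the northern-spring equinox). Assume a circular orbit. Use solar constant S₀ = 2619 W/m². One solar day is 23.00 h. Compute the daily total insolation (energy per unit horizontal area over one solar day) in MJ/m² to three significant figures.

24.7 MJ/m²

Solar declination: sin δ = sin ε · sin λ_s = sin 11.10° × sin 239.5° = -0.16588, so δ = -9.549°.
cos H₀ = −tan(+55.7°) tan(-9.549°) = 0.2466, H₀ = 1.3216 rad.
Bracket: H₀ sin φ sin δ + cos φ cos δ sin H₀ = 1.3216×0.82610×-0.16588 + 0.56353×0.98615×0.96912 = -0.181103 + 0.538564 = 0.357461.
Q̄ = (S₀/π) × [bracket] = (2619/π) × 0.357461 = 298.00 W/m².
Daily total = Q̄ × 23.00 h × 3600 s/h = 298.00 × 23.00 × 3600 / 10⁶ = 24.67 MJ/m².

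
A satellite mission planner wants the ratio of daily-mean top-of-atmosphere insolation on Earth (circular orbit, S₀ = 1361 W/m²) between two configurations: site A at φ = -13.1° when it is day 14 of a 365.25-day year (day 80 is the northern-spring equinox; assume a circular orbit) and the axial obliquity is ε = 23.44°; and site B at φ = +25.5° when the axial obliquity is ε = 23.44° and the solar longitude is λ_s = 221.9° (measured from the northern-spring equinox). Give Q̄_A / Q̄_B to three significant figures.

Q̄_A / Q̄_B ≈ 1.49

— Configuration A (φ=-13.1°):
Solar longitude: λ_s = 360° × (14 − 80)/365.25 = -65.051°, i.e. -65.051° + 360° = 294.949°.
sin δ = sin 23.44° × sin 294.949° = -0.36067, so δ = -21.141°.
cos H₀ = −tan(-13.1°) tan(-21.141°) = -0.0900, H₀ = 1.6609 rad.
Bracket: H₀ sin φ sin δ + cos φ cos δ sin H₀ = 1.6609×-0.22665×-0.36067 + 0.97398×0.93269×0.99594 = 0.135772 + 0.904733 = 1.040505.
Q̄ = (S₀/π) × [bracket] = (1361/π) × 1.040505 = 450.77 W/m².
— Configuration B (φ=+25.5°):
Solar declination: sin δ = sin ε · sin λ_s = sin 23.44° × sin 221.9° = -0.26566, so δ = -15.406°.
cos H₀ = −tan(+25.5°) tan(-15.406°) = 0.1314, H₀ = 1.4390 rad.
Bracket: H₀ sin φ sin δ + cos φ cos δ sin H₀ = 1.4390×0.43051×-0.26566 + 0.90259×0.96407×0.99132 = -0.164577 + 0.862607 = 0.698030.
Q̄ = (S₀/π) × [bracket] = (1361/π) × 0.698030 = 302.40 W/m².
Ratio Q̄_A / Q̄_B = 450.77 / 302.40 = 1.491.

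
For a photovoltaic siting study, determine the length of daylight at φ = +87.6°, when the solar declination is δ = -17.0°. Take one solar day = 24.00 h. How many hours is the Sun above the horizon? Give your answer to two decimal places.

0.00 h

cos H₀ = −tan φ · tan δ = 7.2945 ≥ 1, so the Sun never rises (polar night) and H₀ = 0.
Daylight = 2H₀/(2π) × 24.00 h = (0.0000/π) × 24.00 = 0.00 h.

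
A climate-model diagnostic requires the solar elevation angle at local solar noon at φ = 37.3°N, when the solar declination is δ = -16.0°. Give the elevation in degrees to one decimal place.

36.7°

At local noon the hour angle is zero, so the zenith angle equals |φ − δ| = |+37.3° − (-16.000°)| = 53.300°.
Elevation = 90° − 53.300° = 36.7°.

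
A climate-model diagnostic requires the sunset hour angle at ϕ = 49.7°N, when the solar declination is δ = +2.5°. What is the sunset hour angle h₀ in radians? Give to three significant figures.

cos h₀ = −tan ϕ · tan δ = −tan(+49.7°) × tan(+2.500°) = -0.0515, so h₀ = 1.6223 rad = 92.95°.

h₀ = 1.62 rad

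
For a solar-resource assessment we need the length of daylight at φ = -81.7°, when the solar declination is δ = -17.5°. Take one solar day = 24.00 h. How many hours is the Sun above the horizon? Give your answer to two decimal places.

Sunrise equation: cos H₀ = −tan φ · tan δ = -2.1613 ≤ −1, so the Sun never sets (polar day) and H₀ = π.
Daylight = 2H₀/(2π) × 24.00 h = (3.1416/π) × 24.00 = 24.00 h.

24.00 h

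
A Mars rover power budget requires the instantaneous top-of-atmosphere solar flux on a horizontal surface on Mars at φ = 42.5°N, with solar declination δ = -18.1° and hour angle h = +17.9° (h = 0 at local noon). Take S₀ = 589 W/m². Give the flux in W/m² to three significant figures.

cos θ_z = sin φ sin δ + cos φ cos δ cos h = -0.209890 + 0.666871 = 0.456981.
Flux = S₀ · cos θ_z = 589 × 0.456981 = 269.2 W/m².

269 W/m²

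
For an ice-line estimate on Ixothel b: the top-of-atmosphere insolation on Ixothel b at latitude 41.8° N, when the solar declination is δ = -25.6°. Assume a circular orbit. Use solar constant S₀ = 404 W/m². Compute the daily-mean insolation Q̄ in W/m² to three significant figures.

cos H₀ = −tan(+41.8°) tan(-25.600°) = 0.4284, H₀ = 1.1281 rad.
Bracket: H₀ sin φ sin δ + cos φ cos δ sin H₀ = 1.1281×0.66653×-0.43209 + 0.74548×0.90183×0.90360 = -0.324894 + 0.607487 = 0.282593.
Q̄ = (S₀/π) × [bracket] = (404/π) × 0.282593 = 36.34 W/m².

Q̄ ≈ 36.3 W/m²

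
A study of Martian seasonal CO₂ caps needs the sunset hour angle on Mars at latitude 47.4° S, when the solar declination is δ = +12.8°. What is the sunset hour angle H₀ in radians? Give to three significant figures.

cos H₀ = −tan φ · tan δ = −tan(-47.4°) × tan(+12.800°) = 0.2471, so H₀ = 1.3211 rad = 75.70°.

H₀ = 1.32 rad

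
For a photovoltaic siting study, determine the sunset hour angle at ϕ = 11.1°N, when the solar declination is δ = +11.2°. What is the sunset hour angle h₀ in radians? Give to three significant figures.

cos h₀ = −tan ϕ · tan δ = −tan(+11.1°) × tan(+11.200°) = -0.0388, so h₀ = 1.6097 rad = 92.23°.

h₀ = 1.61 rad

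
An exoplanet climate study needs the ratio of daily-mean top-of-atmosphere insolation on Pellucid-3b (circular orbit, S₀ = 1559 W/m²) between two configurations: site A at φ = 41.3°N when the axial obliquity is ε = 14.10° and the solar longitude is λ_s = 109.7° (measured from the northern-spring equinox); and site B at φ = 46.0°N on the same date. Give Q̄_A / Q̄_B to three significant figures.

Q̄_A / Q̄_B ≈ 1.03

— Configuration A (φ=+41.3°):
Solar declination: sin δ = sin ε · sin λ_s = sin 14.10° × sin 109.7° = 0.22936, so δ = +13.259°.
cos H₀ = −tan(+41.3°) tan(+13.259°) = -0.2070, H₀ = 1.7793 rad.
Bracket: H₀ sin φ sin δ + cos φ cos δ sin H₀ = 1.7793×0.66000×0.22936 + 0.75126×0.97334×0.97834 = 0.269346 + 0.715393 = 0.984739.
Q̄ = (S₀/π) × [bracket] = (1559/π) × 0.984739 = 488.67 W/m².
— Configuration B (φ=+46.0°):
cos H₀ = −tan(+46.0°) tan(+13.259°) = -0.2440, H₀ = 1.8173 rad.
Bracket: H₀ sin φ sin δ + cos φ cos δ sin H₀ = 1.8173×0.71934×0.22936 + 0.69466×0.97334×0.96977 = 0.299832 + 0.655701 = 0.955533.
Q̄ = (S₀/π) × [bracket] = (1559/π) × 0.955533 = 474.18 W/m².
Ratio Q̄_A / Q̄_B = 488.67 / 474.18 = 1.031.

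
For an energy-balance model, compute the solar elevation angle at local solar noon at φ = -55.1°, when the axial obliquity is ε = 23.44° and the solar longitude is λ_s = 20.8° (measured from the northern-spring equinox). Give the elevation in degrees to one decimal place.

Solar declination: sin δ = sin ε · sin λ_s = sin 23.44° × sin 20.8° = 0.14126, so δ = +8.121°.
At local noon the hour angle is zero, so the zenith angle equals |φ − δ| = |-55.1° − (+8.121°)| = 63.221°.
Elevation = 90° − 63.221° = 26.8°.

26.8°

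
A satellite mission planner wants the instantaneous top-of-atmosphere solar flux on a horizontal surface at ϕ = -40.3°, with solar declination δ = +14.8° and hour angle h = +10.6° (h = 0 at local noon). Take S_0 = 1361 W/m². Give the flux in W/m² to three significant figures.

cos θ_z = sin ϕ sin δ + cos ϕ cos δ cos h = -0.165220 + 0.724783 = 0.559563.
Flux = S_0 · cos θ_z = 1361 × 0.559563 = 761.6 W/m².

762 W/m²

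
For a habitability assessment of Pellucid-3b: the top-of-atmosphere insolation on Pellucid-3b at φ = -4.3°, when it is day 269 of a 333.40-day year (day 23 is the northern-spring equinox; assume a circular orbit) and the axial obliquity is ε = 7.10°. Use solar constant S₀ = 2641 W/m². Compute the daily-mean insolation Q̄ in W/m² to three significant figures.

Q̄ ≈ 844 W/m²

Solar longitude: λ_s = 360° × (269 − 23)/333.40 = 265.627°.
sin δ = sin 7.10° × sin 265.627° = -0.12324, so δ = -7.079°.
cos H₀ = −tan(-4.3°) tan(-7.079°) = -0.0093, H₀ = 1.5801 rad.
Bracket: H₀ sin φ sin δ + cos φ cos δ sin H₀ = 1.5801×-0.07498×-0.12324 + 0.99719×0.99238×0.99996 = 0.014601 + 0.989552 = 1.004153.
Q̄ = (S₀/π) × [bracket] = (2641/π) × 1.004153 = 844.1 W/m².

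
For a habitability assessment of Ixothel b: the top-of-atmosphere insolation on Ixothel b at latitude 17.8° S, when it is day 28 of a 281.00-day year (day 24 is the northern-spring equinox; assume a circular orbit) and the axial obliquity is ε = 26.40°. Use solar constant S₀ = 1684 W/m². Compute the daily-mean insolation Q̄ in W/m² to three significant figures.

Solar longitude: λ_s = 360° × (28 − 24)/281.00 = 5.125°.
sin δ = sin 26.40° × sin 5.125° = 0.03972, so δ = +2.276°.
cos H₀ = −tan(-17.8°) tan(+2.276°) = 0.0128, H₀ = 1.5580 rad.
Bracket: H₀ sin φ sin δ + cos φ cos δ sin H₀ = 1.5580×-0.30570×0.03972 + 0.95213×0.99921×0.99992 = -0.018918 + 0.951302 = 0.932384.
Q̄ = (S₀/π) × [bracket] = (1684/π) × 0.932384 = 499.8 W/m².

Q̄ ≈ 500 W/m²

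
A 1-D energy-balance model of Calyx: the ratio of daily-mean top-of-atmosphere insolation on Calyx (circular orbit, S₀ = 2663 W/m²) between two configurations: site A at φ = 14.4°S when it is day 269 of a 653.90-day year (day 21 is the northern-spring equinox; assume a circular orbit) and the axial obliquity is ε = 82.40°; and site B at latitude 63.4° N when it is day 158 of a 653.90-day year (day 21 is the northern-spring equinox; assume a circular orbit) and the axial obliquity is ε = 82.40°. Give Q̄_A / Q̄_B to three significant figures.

Q̄_A / Q̄_B ≈ 0.172

— Configuration A (φ=-14.4°):
Solar longitude: λ_s = 360° × (269 − 21)/653.90 = 136.535°.
sin δ = sin 82.40° × sin 136.535° = 0.68187, so δ = +42.990°.
cos H₀ = −tan(-14.4°) tan(+42.990°) = 0.2393, H₀ = 1.3291 rad.
Bracket: H₀ sin φ sin δ + cos φ cos δ sin H₀ = 1.3291×-0.24869×0.68187 + 0.96858×0.73147×0.97093 = -0.225381 + 0.687891 = 0.462510.
Q̄ = (S₀/π) × [bracket] = (2663/π) × 0.462510 = 392.05 W/m².
— Configuration B (φ=+63.4°):
Solar longitude: λ_s = 360° × (158 − 21)/653.90 = 75.424°.
sin δ = sin 82.40° × sin 75.424° = 0.95931, so δ = +73.600°.
cos H₀ = −tan(+63.4°) tan(+73.600°) = -6.7851 ≤ −1 ⇒ polar day, H₀ = π.
Bracket: H₀ sin φ sin δ + cos φ cos δ sin H₀ = 3.1416×0.89415×0.95931 + 0.44776×0.28234×0.00000 = 2.694761 + 0.000000 = 2.694761.
Q̄ = (S₀/π) × [bracket] = (2663/π) × 2.694761 = 2284.2 W/m².
Ratio Q̄_A / Q̄_B = 392.05 / 2284.2 = 0.1716.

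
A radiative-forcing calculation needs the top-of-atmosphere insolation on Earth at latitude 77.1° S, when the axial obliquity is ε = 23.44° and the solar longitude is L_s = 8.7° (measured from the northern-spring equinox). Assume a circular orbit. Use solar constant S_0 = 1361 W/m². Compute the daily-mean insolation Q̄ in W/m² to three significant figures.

Q̄ ≈ 60.0 W/m²

Solar declination: sin δ = sin ε · sin L_s = sin 23.44° × sin 8.7° = 0.06017, so δ = +3.450°.
cos h₀ = −tan(-77.1°) tan(+3.450°) = 0.2632, h₀ = 1.3045 rad.
Bracket: h₀ sin ϕ sin δ + cos ϕ cos δ sin h₀ = 1.3045×-0.97476×0.06017 + 0.22325×0.99819×0.96474 = -0.076511 + 0.214988 = 0.138477.
Q̄ = (S_0/π) × [bracket] = (1361/π) × 0.138477 = 59.99 W/m².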